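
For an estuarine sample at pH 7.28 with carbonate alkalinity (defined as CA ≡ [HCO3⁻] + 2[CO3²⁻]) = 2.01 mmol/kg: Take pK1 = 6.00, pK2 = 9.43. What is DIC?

CA = [HCO3⁻] + 2[CO3²⁻] = (α₁ + 2α₂)·DIC
At pH 7.28: [H⁺]/K1 = 10^-1.28 = 0.052481, K2/[H⁺] = 10^-2.15 = 0.0070795
α₁ = 1/(1 + 0.052481 + 0.0070795) = 1/1.0596 = 0.9438; α₂ = α₁·K2/[H⁺] = 0.006682
α₁ + 2α₂ = 0.9572
DIC = CA / (α₁ + 2α₂) = 2.01 / 0.9572 = 2.10 mmol/kg

DIC = 2.10 mmol/kg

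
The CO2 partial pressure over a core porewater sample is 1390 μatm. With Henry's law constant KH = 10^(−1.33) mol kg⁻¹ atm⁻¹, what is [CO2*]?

KH = 10^(−1.33) = 4.677×10^-2 mol kg⁻¹ atm⁻¹
[CO2*] = KH · pCO2 = 4.677×10^-2 × 1390×10^-6 atm = 6.50×10^-5 mol/kg

[CO2*] = 65.0 μmol/kg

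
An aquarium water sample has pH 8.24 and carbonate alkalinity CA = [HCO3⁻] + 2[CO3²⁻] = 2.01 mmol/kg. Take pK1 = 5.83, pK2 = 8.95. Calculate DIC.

CA = [HCO3⁻] + 2[CO3²⁻] = (α₁ + 2α₂)·DIC
At pH 8.24: [H⁺]/K1 = 10^-2.41 = 0.0038905, K2/[H⁺] = 10^-0.71 = 0.19498
α₁ = 1/(1 + 0.0038905 + 0.19498) = 1/1.1989 = 0.8341; α₂ = α₁·K2/[H⁺] = 0.1626
α₁ + 2α₂ = 1.1594
DIC = CA / (α₁ + 2α₂) = 2.01 / 1.1594 = 1.73 mmol/kg

DIC = 1.73 mmol/kg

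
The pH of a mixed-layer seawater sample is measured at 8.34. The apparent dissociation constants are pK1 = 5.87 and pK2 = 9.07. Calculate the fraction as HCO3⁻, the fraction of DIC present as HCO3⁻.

α₁ = 1 / (1 + [H⁺]/K1 + K2/[H⁺]) = 1 / (1 + 10^-2.47 + 10^-0.73)
   = 1 / (1 + 0.0033884 + 0.18621) = 1/1.1896 = 0.8406

α₁ = 0.841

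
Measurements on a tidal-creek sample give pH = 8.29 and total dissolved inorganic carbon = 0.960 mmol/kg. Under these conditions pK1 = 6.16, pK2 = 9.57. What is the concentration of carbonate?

[CO3²⁻] = 0.0475 mmol/kg

α₂ = 1 / (1 + [H⁺]/K2 + [H⁺]²/(K1K2)) = 1 / (1 + 10^+1.28 + 10^-0.85)
   = 1 / (1 + 19.055 + 0.14125) = 1/20.196 = 0.04952
[CO3²⁻] = α₂ × DIC = 0.04952 × 0.960 = 0.0475 mmol/kg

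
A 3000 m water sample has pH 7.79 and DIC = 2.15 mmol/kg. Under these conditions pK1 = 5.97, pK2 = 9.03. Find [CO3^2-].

α₂ = 1 / (1 + [H⁺]/K2 + [H⁺]²/(K1K2)) = 1 / (1 + 10^+1.24 + 10^-0.58)
   = 1 / (1 + 17.378 + 0.26303) = 1/18.641 = 0.05365
[CO3²⁻] = α₂ × DIC = 0.05365 × 2.15 = 0.115 mmol/kg

[CO3²⁻] = 0.115 mmol/kg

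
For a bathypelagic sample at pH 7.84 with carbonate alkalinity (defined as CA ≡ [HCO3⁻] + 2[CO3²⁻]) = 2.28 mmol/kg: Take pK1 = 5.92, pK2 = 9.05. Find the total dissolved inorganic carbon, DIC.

DIC = 2.18 mmol/kg

CA = [HCO3⁻] + 2[CO3²⁻] = (α₁ + 2α₂)·DIC
At pH 7.84: [H⁺]/K1 = 10^-1.92 = 0.012023, K2/[H⁺] = 10^-1.21 = 0.061660
α₁ = 1/(1 + 0.012023 + 0.061660) = 1/1.0737 = 0.9314; α₂ = α₁·K2/[H⁺] = 0.05743
α₁ + 2α₂ = 1.0462
DIC = CA / (α₁ + 2α₂) = 2.28 / 1.0462 = 2.18 mmol/kg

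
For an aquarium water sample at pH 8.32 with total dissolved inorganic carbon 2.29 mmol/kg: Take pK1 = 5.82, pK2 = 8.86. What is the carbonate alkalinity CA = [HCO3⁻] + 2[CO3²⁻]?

CA = [HCO3⁻] + 2[CO3²⁻] = (α₁ + 2α₂)·DIC
At pH 8.32: [H⁺]/K1 = 10^-2.50 = 0.0031623, K2/[H⁺] = 10^-0.54 = 0.28840
α₁ = 1/(1 + 0.0031623 + 0.28840) = 1/1.2916 = 0.7743; α₂ = α₁·K2/[H⁺] = 0.2233
α₁ + 2α₂ = 1.2208
CA = 1.2208 × 2.29 = 2.80 mmol/kg

CA = 2.80 mmol/kg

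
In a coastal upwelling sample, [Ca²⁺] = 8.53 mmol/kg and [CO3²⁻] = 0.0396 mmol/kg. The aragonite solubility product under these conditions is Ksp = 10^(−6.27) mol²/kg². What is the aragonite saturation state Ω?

Ω = 0.629

Ksp = 10^(−6.27) = 5.370×10^-7
Ω = [Ca²⁺][CO3²⁻]/Ksp = (8.53×10^-3)(0.0396×10^-3) / 5.370×10^-7 = 0.629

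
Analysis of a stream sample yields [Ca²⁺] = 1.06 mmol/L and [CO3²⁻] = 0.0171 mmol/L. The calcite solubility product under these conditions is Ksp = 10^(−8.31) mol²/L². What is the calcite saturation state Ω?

Ksp = 10^(−8.31) = 4.898×10^-9
Ω = [Ca²⁺][CO3²⁻]/Ksp = (1.06×10^-3)(0.0171×10^-3) / 4.898×10^-9 = 3.70

Ω = 3.70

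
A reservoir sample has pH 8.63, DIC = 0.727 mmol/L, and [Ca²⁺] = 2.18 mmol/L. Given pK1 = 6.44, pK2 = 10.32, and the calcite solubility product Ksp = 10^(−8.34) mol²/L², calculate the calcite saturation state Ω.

Ω = 6.89

α₂ = 1 / (1 + [H⁺]/K2 + [H⁺]²/(K1K2)) = 1 / (1 + 10^+1.69 + 10^-0.50)
   = 1 / (1 + 48.978 + 0.31623) = 1/50.294 = 0.01988
[CO3²⁻] = α₂ × DIC = 0.01988 × 0.727 = 0.01445 mmol/L = 14.45 μmol/L
Ksp = 10^(−8.34) = 4.571×10^-9
Ω = [Ca²⁺][CO3²⁻]/Ksp = (2.18×10^-3)(1.445×10^-5) / 4.571×10^-9 = 6.89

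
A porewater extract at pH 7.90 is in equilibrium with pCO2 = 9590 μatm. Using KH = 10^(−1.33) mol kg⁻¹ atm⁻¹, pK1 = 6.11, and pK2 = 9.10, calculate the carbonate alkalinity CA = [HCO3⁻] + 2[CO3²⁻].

CA = 31.1 mmol/kg

[CO2*] = KH · pCO2 = 10^(−1.33) × 9590×10^-6 = 4.486×10^-4 mol/kg
α₀ = 1/(1 + K1/[H⁺] + K1K2/[H⁺]²) = 1/(1 + 10^+1.79 + 10^+0.59) = 0.01503
DIC = [CO2*]/α₀ = 4.486×10^-4 / 0.01503 = 29.85 mmol/kg
CA = (α₁ + 2α₂)·DIC = (0.9265 + 2×0.05846) × 29.85 = 31.1 mmol/kg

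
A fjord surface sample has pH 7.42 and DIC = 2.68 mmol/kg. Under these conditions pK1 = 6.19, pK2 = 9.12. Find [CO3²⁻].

α₂ = 1 / (1 + [H⁺]/K2 + [H⁺]²/(K1K2)) = 1 / (1 + 10^+1.70 + 10^+0.47)
   = 1 / (1 + 50.119 + 2.9512) = 1/54.070 = 0.01849
[CO3²⁻] = α₂ × DIC = 0.01849 × 2.68 = 0.0496 mmol/kg

[CO3²⁻] = 0.0496 mmol/kg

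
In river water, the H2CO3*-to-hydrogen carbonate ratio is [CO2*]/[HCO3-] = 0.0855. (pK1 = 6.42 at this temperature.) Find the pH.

From K1 = [H⁺][HCO3-]/[CO2*]:  pH = pK1 − log₁₀([CO2*]/[HCO3-])
log₁₀(0.0855) = -1.068
pH = 6.42 − (-1.068) = 7.49

pH = 7.49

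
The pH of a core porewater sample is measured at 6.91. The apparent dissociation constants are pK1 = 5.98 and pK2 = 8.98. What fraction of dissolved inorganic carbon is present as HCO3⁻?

α₁ = 1 / (1 + [H⁺]/K1 + K2/[H⁺]) = 1 / (1 + 10^-0.93 + 10^-2.07)
   = 1 / (1 + 0.11749 + 0.0085114) = 1/1.1260 = 0.8881

α₁ = 0.888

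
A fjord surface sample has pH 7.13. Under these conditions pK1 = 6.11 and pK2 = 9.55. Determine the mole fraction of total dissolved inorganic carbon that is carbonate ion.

α₂ = 1 / (1 + [H⁺]/K2 + [H⁺]²/(K1K2)) = 1 / (1 + 10^+2.42 + 10^+1.40)
   = 1 / (1 + 263.03 + 25.119) = 1/289.15 = 0.003458

α₂ = 0.00346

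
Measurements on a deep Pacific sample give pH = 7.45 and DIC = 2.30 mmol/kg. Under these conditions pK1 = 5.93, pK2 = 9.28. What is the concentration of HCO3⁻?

α₁ = 1 / (1 + [H⁺]/K1 + K2/[H⁺]) = 1 / (1 + 10^-1.52 + 10^-1.83)
   = 1 / (1 + 0.030200 + 0.014791) = 1/1.0450 = 0.9569
[HCO3⁻] = α₁ × DIC = 0.9569 × 2.30 = 2.20 mmol/kg

[HCO3⁻] = 2.20 mmol/kg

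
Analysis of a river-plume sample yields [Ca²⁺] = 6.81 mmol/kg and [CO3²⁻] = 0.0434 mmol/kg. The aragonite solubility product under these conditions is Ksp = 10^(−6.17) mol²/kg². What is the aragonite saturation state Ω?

Ω = 0.437

Ksp = 10^(−6.17) = 6.761×10^-7
Ω = [Ca²⁺][CO3²⁻]/Ksp = (6.81×10^-3)(0.0434×10^-3) / 6.761×10^-7 = 0.437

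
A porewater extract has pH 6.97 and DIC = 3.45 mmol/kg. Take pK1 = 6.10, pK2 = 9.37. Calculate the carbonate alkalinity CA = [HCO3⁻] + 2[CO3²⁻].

CA = 3.05 mmol/kg

CA = [HCO3⁻] + 2[CO3²⁻] = (α₁ + 2α₂)·DIC
At pH 6.97: [H⁺]/K1 = 10^-0.87 = 0.13490, K2/[H⁺] = 10^-2.40 = 0.0039811
α₁ = 1/(1 + 0.13490 + 0.0039811) = 1/1.1389 = 0.8781; α₂ = α₁·K2/[H⁺] = 0.003496
α₁ + 2α₂ = 0.8850
CA = 0.8850 × 3.45 = 3.05 mmol/kg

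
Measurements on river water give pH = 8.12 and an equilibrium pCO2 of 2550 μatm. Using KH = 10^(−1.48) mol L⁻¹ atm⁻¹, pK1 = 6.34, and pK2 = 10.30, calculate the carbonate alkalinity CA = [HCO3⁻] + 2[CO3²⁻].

[CO2*] = KH · pCO2 = 10^(−1.48) × 2550×10^-6 = 8.444×10^-5 mol/L
α₀ = 1/(1 + K1/[H⁺] + K1K2/[H⁺]²) = 1/(1 + 10^+1.78 + 10^-0.40) = 0.01622
DIC = [CO2*]/α₀ = 8.444×10^-5 / 0.01622 = 5.206 mmol/L
CA = (α₁ + 2α₂)·DIC = (0.9773 + 2×0.006457) × 5.206 = 5.16 mmol/L

CA = 5.16 mmol/L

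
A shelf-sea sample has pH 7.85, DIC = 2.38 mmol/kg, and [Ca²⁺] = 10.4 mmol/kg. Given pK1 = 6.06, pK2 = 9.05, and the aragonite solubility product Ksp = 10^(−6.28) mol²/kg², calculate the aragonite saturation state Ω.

Ω = 2.76

α₂ = 1 / (1 + [H⁺]/K2 + [H⁺]²/(K1K2)) = 1 / (1 + 10^+1.20 + 10^-0.59)
   = 1 / (1 + 15.849 + 0.25704) = 1/17.106 = 0.05846
[CO3²⁻] = α₂ × DIC = 0.05846 × 2.38 = 0.1391 mmol/kg
Ksp = 10^(−6.28) = 5.248×10^-7
Ω = [Ca²⁺][CO3²⁻]/Ksp = (10.4×10^-3)(1.391×10^-4) / 5.248×10^-7 = 2.76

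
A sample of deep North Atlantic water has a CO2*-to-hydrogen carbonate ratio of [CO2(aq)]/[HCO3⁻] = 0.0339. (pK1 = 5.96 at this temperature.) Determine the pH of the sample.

pH = 7.43

From K1 = [H⁺][HCO3⁻]/[CO2(aq)]:  pH = pK1 − log₁₀([CO2(aq)]/[HCO3⁻])
log₁₀(0.0339) = -1.470
pH = 5.96 − (-1.470) = 7.43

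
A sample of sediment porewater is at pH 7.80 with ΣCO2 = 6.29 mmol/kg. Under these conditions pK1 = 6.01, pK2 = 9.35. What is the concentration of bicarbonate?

α₁ = 1 / (1 + [H⁺]/K1 + K2/[H⁺]) = 1 / (1 + 10^-1.79 + 10^-1.55)
   = 1 / (1 + 0.016218 + 0.028184) = 1/1.0444 = 0.9575
[HCO3⁻] = α₁ × DIC = 0.9575 × 6.29 = 6.02 mmol/kg

[HCO3⁻] = 6.02 mmol/kg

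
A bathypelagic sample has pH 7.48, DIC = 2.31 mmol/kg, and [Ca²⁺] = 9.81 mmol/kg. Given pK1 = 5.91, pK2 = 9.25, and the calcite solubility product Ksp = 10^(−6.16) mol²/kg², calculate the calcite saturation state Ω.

Ω = 0.533

α₂ = 1 / (1 + [H⁺]/K2 + [H⁺]²/(K1K2)) = 1 / (1 + 10^+1.77 + 10^+0.20)
   = 1 / (1 + 58.884 + 1.5849) = 1/61.469 = 0.01627
[CO3²⁻] = α₂ × DIC = 0.01627 × 2.31 = 0.03758 mmol/kg
Ksp = 10^(−6.16) = 6.918×10^-7
Ω = [Ca²⁺][CO3²⁻]/Ksp = (9.81×10^-3)(3.758×10^-5) / 6.918×10^-7 = 0.533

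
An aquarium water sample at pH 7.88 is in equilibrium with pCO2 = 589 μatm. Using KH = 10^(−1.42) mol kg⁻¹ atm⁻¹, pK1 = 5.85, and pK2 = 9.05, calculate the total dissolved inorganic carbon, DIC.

[CO2*] = KH · pCO2 = 10^(−1.42) × 589×10^-6 = 2.239×10^-5 mol/kg
α₀ = 1/(1 + K1/[H⁺] + K1K2/[H⁺]²) = 1/(1 + 10^+2.03 + 10^+0.86) = 0.008666
DIC = [CO2*]/α₀ = 2.239×10^-5 / 0.008666 = 2.58 mmol/kg

DIC = 2.58 mmol/kg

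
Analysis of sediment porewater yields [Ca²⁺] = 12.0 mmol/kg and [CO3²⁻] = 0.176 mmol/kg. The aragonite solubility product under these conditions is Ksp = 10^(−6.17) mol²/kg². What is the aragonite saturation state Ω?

Ksp = 10^(−6.17) = 6.761×10^-7
Ω = [Ca²⁺][CO3²⁻]/Ksp = (12.0×10^-3)(0.176×10^-3) / 6.761×10^-7 = 3.12

Ω = 3.12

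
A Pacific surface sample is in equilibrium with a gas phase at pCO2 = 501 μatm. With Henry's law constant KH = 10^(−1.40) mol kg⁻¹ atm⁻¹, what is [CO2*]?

[CO2*] = 19.9 μmol/kg

KH = 10^(−1.40) = 3.981×10^-2 mol kg⁻¹ atm⁻¹
[CO2*] = KH · pCO2 = 3.981×10^-2 × 501×10^-6 atm = 1.99×10^-5 mol/kg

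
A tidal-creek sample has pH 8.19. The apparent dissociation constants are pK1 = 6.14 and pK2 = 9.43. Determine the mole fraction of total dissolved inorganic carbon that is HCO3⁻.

α₁ = 1 / (1 + [H⁺]/K1 + K2/[H⁺]) = 1 / (1 + 10^-2.05 + 10^-1.24)
   = 1 / (1 + 0.0089125 + 0.057544) = 1/1.0665 = 0.9377

α₁ = 0.938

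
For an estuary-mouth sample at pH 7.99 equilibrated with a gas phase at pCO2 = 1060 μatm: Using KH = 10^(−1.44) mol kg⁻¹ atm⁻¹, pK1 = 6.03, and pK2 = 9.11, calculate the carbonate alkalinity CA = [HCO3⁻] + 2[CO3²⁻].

CA = 4.04 mmol/kg

[CO2*] = KH · pCO2 = 10^(−1.44) × 1060×10^-6 = 3.849×10^-5 mol/kg
α₀ = 1/(1 + K1/[H⁺] + K1K2/[H⁺]²) = 1/(1 + 10^+1.96 + 10^+0.84) = 0.01009
DIC = [CO2*]/α₀ = 3.849×10^-5 / 0.01009 = 3.815 mmol/kg
CA = (α₁ + 2α₂)·DIC = (0.9201 + 2×0.06980) × 3.815 = 4.04 mmol/kg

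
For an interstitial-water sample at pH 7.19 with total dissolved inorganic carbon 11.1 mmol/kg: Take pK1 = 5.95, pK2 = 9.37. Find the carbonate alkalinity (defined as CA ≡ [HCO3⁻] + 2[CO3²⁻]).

CA = 10.6 mmol/kg

CA = [HCO3⁻] + 2[CO3²⁻] = (α₁ + 2α₂)·DIC
At pH 7.19: [H⁺]/K1 = 10^-1.24 = 0.057544, K2/[H⁺] = 10^-2.18 = 0.0066069
α₁ = 1/(1 + 0.057544 + 0.0066069) = 1/1.0642 = 0.9397; α₂ = α₁·K2/[H⁺] = 0.006209
α₁ + 2α₂ = 0.9521
CA = 0.9521 × 11.1 = 10.6 mmol/kg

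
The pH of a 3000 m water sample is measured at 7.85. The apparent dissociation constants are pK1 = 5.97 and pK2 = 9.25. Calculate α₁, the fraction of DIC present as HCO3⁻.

α₁ = 1 / (1 + [H⁺]/K1 + K2/[H⁺]) = 1 / (1 + 10^-1.88 + 10^-1.40)
   = 1 / (1 + 0.013183 + 0.039811) = 1/1.0530 = 0.9497

α₁ = 0.950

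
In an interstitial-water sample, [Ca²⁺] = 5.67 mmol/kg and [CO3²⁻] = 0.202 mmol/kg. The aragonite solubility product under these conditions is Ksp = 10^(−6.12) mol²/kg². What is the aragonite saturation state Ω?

Ω = 1.51

Ksp = 10^(−6.12) = 7.586×10^-7
Ω = [Ca²⁺][CO3²⁻]/Ksp = (5.67×10^-3)(0.202×10^-3) / 7.586×10^-7 = 1.51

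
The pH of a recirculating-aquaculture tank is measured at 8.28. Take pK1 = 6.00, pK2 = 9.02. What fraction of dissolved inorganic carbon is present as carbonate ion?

α₂ = 1 / (1 + [H⁺]/K2 + [H⁺]²/(K1K2)) = 1 / (1 + 10^+0.74 + 10^-1.54)
   = 1 / (1 + 5.4954 + 0.028840) = 1/6.5242 = 0.1533

α₂ = 0.153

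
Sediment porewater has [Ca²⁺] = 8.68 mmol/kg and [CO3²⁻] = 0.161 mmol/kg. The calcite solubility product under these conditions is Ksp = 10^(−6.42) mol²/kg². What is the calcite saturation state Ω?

Ω = 3.68

Ksp = 10^(−6.42) = 3.802×10^-7
Ω = [Ca²⁺][CO3²⁻]/Ksp = (8.68×10^-3)(0.161×10^-3) / 3.802×10^-7 = 3.68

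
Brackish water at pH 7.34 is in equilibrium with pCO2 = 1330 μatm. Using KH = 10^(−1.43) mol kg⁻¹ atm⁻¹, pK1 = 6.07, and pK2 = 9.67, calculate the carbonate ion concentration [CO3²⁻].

[CO2*] = KH · pCO2 = 10^(−1.43) × 1330×10^-6 = 4.941×10^-5 mol/kg
α₀ = 1/(1 + K1/[H⁺] + K1K2/[H⁺]²) = 1/(1 + 10^+1.27 + 10^-1.06) = 0.05074
DIC = [CO2*]/α₀ = 4.941×10^-5 / 0.05074 = 0.9739 mmol/kg
[CO3²⁻] = α₂·DIC; α₂ = 0.004419, so [CO3²⁻] = 0.004419 × 0.9739 = 0.00430 mmol/kg = 4.30 μmol/kg

[CO3²⁻] = 4.30 μmol/kg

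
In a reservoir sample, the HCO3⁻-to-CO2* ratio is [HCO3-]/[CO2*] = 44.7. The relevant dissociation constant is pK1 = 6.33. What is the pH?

From K1 = [H⁺][HCO3-]/[CO2*]:  pH = pK1 + log₁₀([HCO3-]/[CO2*])
log₁₀(44.7) = +1.650
pH = 6.33 + (+1.650) = 7.98

pH = 7.98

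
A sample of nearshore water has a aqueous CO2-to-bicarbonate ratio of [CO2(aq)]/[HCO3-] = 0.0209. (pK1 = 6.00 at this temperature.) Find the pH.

From K1 = [H⁺][HCO3-]/[CO2(aq)]:  pH = pK1 − log₁₀([CO2(aq)]/[HCO3-])
log₁₀(0.0209) = -1.680
pH = 6.00 − (-1.680) = 7.68

pH = 7.68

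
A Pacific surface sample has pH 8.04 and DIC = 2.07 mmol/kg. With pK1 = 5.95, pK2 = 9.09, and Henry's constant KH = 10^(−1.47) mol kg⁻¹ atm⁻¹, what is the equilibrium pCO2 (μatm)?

pCO2 = 453 μatm

α₀ = 1 / (1 + K1/[H⁺] + K1K2/[H⁺]²) = 1 / (1 + 10^+2.09 + 10^+1.04)
   = 1 / (1 + 123.03 + 10.965) = 1/134.99 = 0.007408
[CO2*] = α₀ × DIC = 0.007408 × 2.07 = 0.01533 mmol/kg = 15.33 μmol/kg
pCO2 = [CO2*]/KH = 1.533×10^-5 / 3.388×10^-2 = 453 μatm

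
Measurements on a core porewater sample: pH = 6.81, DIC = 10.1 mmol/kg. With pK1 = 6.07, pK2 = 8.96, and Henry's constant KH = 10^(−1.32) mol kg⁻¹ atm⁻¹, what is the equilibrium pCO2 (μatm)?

α₀ = 1 / (1 + K1/[H⁺] + K1K2/[H⁺]²) = 1 / (1 + 10^+0.74 + 10^-1.41)
   = 1 / (1 + 5.4954 + 0.038905) = 1/6.5343 = 0.1530
[CO2*] = α₀ × DIC = 0.1530 × 10.1 = 1.546 mmol/kg
pCO2 = [CO2*]/KH = 1.546×10^-3 / 4.786×10^-2 = 3.23×10^4 μatm

pCO2 = 3.23×10^4 μatm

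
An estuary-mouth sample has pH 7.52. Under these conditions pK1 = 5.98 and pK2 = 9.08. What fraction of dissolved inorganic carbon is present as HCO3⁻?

α₁ = 0.947

α₁ = 1 / (1 + [H⁺]/K1 + K2/[H⁺]) = 1 / (1 + 10^-1.54 + 10^-1.56)
   = 1 / (1 + 0.028840 + 0.027542) = 1/1.0564 = 0.9466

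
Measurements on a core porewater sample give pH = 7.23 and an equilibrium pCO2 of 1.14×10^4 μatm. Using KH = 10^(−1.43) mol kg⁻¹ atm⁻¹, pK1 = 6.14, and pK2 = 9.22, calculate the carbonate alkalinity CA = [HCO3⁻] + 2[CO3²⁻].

[CO2*] = KH · pCO2 = 10^(−1.43) × 1.14×10^4×10^-6 = 4.236×10^-4 mol/kg
α₀ = 1/(1 + K1/[H⁺] + K1K2/[H⁺]²) = 1/(1 + 10^+1.09 + 10^-0.90) = 0.07447
DIC = [CO2*]/α₀ = 4.236×10^-4 / 0.07447 = 5.688 mmol/kg
CA = (α₁ + 2α₂)·DIC = (0.9162 + 2×0.009375) × 5.688 = 5.32 mmol/kg

CA = 5.32 mmol/kg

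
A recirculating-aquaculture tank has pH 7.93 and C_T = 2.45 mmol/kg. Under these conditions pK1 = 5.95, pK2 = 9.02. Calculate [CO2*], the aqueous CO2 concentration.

[CO2*] = 0.0235 mmol/kg

α₀ = 1 / (1 + K1/[H⁺] + K1K2/[H⁺]²) = 1 / (1 + 10^+1.98 + 10^+0.89)
   = 1 / (1 + 95.499 + 7.7625) = 1/104.26 = 0.009591
[CO2*] = α₀ × DIC = 0.009591 × 2.45 = 0.0235 mmol/kg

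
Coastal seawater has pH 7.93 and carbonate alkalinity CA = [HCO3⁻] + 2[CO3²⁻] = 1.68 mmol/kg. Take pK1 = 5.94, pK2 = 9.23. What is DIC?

CA = [HCO3⁻] + 2[CO3²⁻] = (α₁ + 2α₂)·DIC
At pH 7.93: [H⁺]/K1 = 10^-1.99 = 0.010233, K2/[H⁺] = 10^-1.30 = 0.050119
α₁ = 1/(1 + 0.010233 + 0.050119) = 1/1.0604 = 0.9431; α₂ = α₁·K2/[H⁺] = 0.04727
α₁ + 2α₂ = 1.0376
DIC = CA / (α₁ + 2α₂) = 1.68 / 1.0376 = 1.62 mmol/kg

DIC = 1.62 mmol/kg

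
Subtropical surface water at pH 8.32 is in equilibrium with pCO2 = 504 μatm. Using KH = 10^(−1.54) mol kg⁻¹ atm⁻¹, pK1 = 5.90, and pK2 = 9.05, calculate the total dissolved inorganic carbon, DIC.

[CO2*] = KH · pCO2 = 10^(−1.54) × 504×10^-6 = 1.454×10^-5 mol/kg
α₀ = 1/(1 + K1/[H⁺] + K1K2/[H⁺]²) = 1/(1 + 10^+2.42 + 10^+1.69) = 0.003195
DIC = [CO2*]/α₀ = 1.454×10^-5 / 0.003195 = 4.55 mmol/kg

DIC = 4.55 mmol/kg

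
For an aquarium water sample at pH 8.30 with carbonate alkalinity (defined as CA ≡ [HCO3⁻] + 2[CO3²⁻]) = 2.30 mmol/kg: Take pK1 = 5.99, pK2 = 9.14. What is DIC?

CA = [HCO3⁻] + 2[CO3²⁻] = (α₁ + 2α₂)·DIC
At pH 8.30: [H⁺]/K1 = 10^-2.31 = 0.0048978, K2/[H⁺] = 10^-0.84 = 0.14454
α₁ = 1/(1 + 0.0048978 + 0.14454) = 1/1.1494 = 0.8700; α₂ = α₁·K2/[H⁺] = 0.1258
α₁ + 2α₂ = 1.1215
DIC = CA / (α₁ + 2α₂) = 2.30 / 1.1215 = 2.05 mmol/kg

DIC = 2.05 mmol/kg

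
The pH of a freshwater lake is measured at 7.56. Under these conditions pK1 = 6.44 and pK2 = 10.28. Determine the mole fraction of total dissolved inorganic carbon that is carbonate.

α₂ = 0.00177

α₂ = 1 / (1 + [H⁺]/K2 + [H⁺]²/(K1K2)) = 1 / (1 + 10^+2.72 + 10^+1.60)
   = 1 / (1 + 524.81 + 39.811) = 1/565.62 = 0.001768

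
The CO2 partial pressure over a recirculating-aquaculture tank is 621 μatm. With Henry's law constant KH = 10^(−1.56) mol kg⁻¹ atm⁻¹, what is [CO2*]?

KH = 10^(−1.56) = 2.754×10^-2 mol kg⁻¹ atm⁻¹
[CO2*] = KH · pCO2 = 2.754×10^-2 × 621×10^-6 atm = 1.71×10^-5 mol/kg

[CO2*] = 17.1 μmol/kg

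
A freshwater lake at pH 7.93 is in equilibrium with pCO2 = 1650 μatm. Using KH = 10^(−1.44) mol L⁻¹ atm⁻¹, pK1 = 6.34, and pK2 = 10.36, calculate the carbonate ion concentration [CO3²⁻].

[CO2*] = KH · pCO2 = 10^(−1.44) × 1650×10^-6 = 5.991×10^-5 mol/L
α₀ = 1/(1 + K1/[H⁺] + K1K2/[H⁺]²) = 1/(1 + 10^+1.59 + 10^-0.84) = 0.02497
DIC = [CO2*]/α₀ = 5.991×10^-5 / 0.02497 = 2.399 mmol/L
[CO3²⁻] = α₂·DIC; α₂ = 0.003609, so [CO3²⁻] = 0.003609 × 2.399 = 0.00866 mmol/L = 8.66 μmol/L

[CO3²⁻] = 8.66 μmol/L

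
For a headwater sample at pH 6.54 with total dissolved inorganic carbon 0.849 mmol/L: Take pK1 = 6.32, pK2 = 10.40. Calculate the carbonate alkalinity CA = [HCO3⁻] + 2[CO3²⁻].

CA = [HCO3⁻] + 2[CO3²⁻] = (α₁ + 2α₂)·DIC
At pH 6.54: [H⁺]/K1 = 10^-0.22 = 0.60256, K2/[H⁺] = 10^-3.86 = 0.00013804
α₁ = 1/(1 + 0.60256 + 0.00013804) = 1/1.6027 = 0.6239; α₂ = α₁·K2/[H⁺] = 8.613×10^-5
α₁ + 2α₂ = 0.6241
CA = 0.6241 × 0.849 = 0.530 mmol/L

CA = 0.530 mmol/L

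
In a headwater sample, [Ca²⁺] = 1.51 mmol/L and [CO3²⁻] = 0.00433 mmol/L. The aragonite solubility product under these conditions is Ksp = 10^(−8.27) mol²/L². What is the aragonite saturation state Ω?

Ksp = 10^(−8.27) = 5.370×10^-9
Ω = [Ca²⁺][CO3²⁻]/Ksp = (1.51×10^-3)(0.00433×10^-3) / 5.370×10^-9 = 1.22

Ω = 1.22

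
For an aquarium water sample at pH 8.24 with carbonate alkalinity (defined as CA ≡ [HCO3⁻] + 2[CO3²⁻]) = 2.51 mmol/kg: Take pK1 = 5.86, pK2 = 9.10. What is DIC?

DIC = 2.25 mmol/kg

CA = [HCO3⁻] + 2[CO3²⁻] = (α₁ + 2α₂)·DIC
At pH 8.24: [H⁺]/K1 = 10^-2.38 = 0.0041687, K2/[H⁺] = 10^-0.86 = 0.13804
α₁ = 1/(1 + 0.0041687 + 0.13804) = 1/1.1422 = 0.8755; α₂ = α₁·K2/[H⁺] = 0.1209
α₁ + 2α₂ = 1.1172
DIC = CA / (α₁ + 2α₂) = 2.51 / 1.1172 = 2.25 mmol/kg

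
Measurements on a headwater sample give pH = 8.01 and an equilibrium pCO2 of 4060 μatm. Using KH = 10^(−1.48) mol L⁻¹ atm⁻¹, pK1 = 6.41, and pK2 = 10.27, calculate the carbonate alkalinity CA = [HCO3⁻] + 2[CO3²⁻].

[CO2*] = KH · pCO2 = 10^(−1.48) × 4060×10^-6 = 1.344×10^-4 mol/L
α₀ = 1/(1 + K1/[H⁺] + K1K2/[H⁺]²) = 1/(1 + 10^+1.60 + 10^-0.66) = 0.02437
DIC = [CO2*]/α₀ = 1.344×10^-4 / 0.02437 = 5.516 mmol/L
CA = (α₁ + 2α₂)·DIC = (0.9703 + 2×0.005332) × 5.516 = 5.41 mmol/L

CA = 5.41 mmol/L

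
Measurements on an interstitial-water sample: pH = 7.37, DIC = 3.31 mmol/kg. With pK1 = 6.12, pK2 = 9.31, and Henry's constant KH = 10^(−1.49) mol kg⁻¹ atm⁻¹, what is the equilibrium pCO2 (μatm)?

α₀ = 1 / (1 + K1/[H⁺] + K1K2/[H⁺]²) = 1 / (1 + 10^+1.25 + 10^-0.69)
   = 1 / (1 + 17.783 + 0.20417) = 1/18.987 = 0.05267
[CO2*] = α₀ × DIC = 0.05267 × 3.31 = 0.1743 mmol/kg
pCO2 = [CO2*]/KH = 1.743×10^-4 / 3.236×10^-2 = 5390 μatm

pCO2 = 5390 μatm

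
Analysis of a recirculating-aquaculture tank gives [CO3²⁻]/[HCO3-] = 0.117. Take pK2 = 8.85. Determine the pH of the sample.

pH = 7.92

From K2 = [H⁺][CO3²⁻]/[HCO3-]:  pH = pK2 + log₁₀([CO3²⁻]/[HCO3-])
log₁₀(0.117) = -0.932
pH = 8.85 + (-0.932) = 7.92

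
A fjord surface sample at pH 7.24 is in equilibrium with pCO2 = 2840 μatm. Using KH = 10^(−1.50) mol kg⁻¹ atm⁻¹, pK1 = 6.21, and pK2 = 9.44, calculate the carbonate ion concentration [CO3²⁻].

[CO2*] = KH · pCO2 = 10^(−1.50) × 2840×10^-6 = 8.981×10^-5 mol/kg
α₀ = 1/(1 + K1/[H⁺] + K1K2/[H⁺]²) = 1/(1 + 10^+1.03 + 10^-1.17) = 0.08487
DIC = [CO2*]/α₀ = 8.981×10^-5 / 0.08487 = 1.058 mmol/kg
[CO3²⁻] = α₂·DIC; α₂ = 0.005738, so [CO3²⁻] = 0.005738 × 1.058 = 0.00607 mmol/kg = 6.07 μmol/kg

[CO3²⁻] = 6.07 μmol/kg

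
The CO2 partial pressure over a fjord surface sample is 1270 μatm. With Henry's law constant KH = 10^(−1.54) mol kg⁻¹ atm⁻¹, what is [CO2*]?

KH = 10^(−1.54) = 2.884×10^-2 mol kg⁻¹ atm⁻¹
[CO2*] = KH · pCO2 = 2.884×10^-2 × 1270×10^-6 atm = 3.66×10^-5 mol/kg

[CO2*] = 36.6 μmol/kg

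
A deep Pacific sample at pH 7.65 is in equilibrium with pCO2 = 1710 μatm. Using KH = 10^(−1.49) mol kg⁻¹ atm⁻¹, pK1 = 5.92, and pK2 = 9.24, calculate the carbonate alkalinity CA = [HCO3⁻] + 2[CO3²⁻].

[CO2*] = KH · pCO2 = 10^(−1.49) × 1710×10^-6 = 5.533×10^-5 mol/kg
α₀ = 1/(1 + K1/[H⁺] + K1K2/[H⁺]²) = 1/(1 + 10^+1.73 + 10^+0.14) = 0.01783
DIC = [CO2*]/α₀ = 5.533×10^-5 / 0.01783 = 3.103 mmol/kg
CA = (α₁ + 2α₂)·DIC = (0.9576 + 2×0.02461) × 3.103 = 3.12 mmol/kg

CA = 3.12 mmol/kg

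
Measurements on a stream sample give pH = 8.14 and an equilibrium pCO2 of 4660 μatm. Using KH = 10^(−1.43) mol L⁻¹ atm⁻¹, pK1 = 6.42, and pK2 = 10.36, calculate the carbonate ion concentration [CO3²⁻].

[CO3²⁻] = 0.0548 mmol/L

[CO2*] = KH · pCO2 = 10^(−1.43) × 4660×10^-6 = 1.731×10^-4 mol/L
α₀ = 1/(1 + K1/[H⁺] + K1K2/[H⁺]²) = 1/(1 + 10^+1.72 + 10^-0.50) = 0.01859
DIC = [CO2*]/α₀ = 1.731×10^-4 / 0.01859 = 9.314 mmol/L
[CO3²⁻] = α₂·DIC; α₂ = 0.005878, so [CO3²⁻] = 0.005878 × 9.314 = 0.0548 mmol/L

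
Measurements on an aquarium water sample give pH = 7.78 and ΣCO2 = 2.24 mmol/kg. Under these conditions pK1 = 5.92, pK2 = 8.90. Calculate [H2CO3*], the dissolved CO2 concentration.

α₀ = 1 / (1 + K1/[H⁺] + K1K2/[H⁺]²) = 1 / (1 + 10^+1.86 + 10^+0.74)
   = 1 / (1 + 72.444 + 5.4954) = 1/78.939 = 0.01267
[CO2*] = α₀ × DIC = 0.01267 × 2.24 = 0.0284 mmol/kg

[CO2*] = 0.0284 mmol/kg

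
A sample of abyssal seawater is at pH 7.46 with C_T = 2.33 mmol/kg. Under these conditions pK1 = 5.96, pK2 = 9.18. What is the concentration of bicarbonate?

α₁ = 1 / (1 + [H⁺]/K1 + K2/[H⁺]) = 1 / (1 + 10^-1.50 + 10^-1.72)
   = 1 / (1 + 0.031623 + 0.019055) = 1/1.0507 = 0.9518
[HCO3⁻] = α₁ × DIC = 0.9518 × 2.33 = 2.22 mmol/kg

[HCO3⁻] = 2.22 mmol/kg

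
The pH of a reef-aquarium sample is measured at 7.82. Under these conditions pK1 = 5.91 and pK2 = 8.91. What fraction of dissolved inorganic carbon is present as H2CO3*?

α₀ = 0.0112

α₀ = 1 / (1 + K1/[H⁺] + K1K2/[H⁺]²) = 1 / (1 + 10^+1.91 + 10^+0.82)
   = 1 / (1 + 81.283 + 6.6069) = 1/88.890 = 0.01125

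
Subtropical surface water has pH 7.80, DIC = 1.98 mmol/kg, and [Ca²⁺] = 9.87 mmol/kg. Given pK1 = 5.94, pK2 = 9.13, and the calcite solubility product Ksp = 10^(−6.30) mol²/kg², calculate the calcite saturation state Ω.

Ω = 1.72

α₂ = 1 / (1 + [H⁺]/K2 + [H⁺]²/(K1K2)) = 1 / (1 + 10^+1.33 + 10^-0.53)
   = 1 / (1 + 21.380 + 0.29512) = 1/22.675 = 0.04410
[CO3²⁻] = α₂ × DIC = 0.04410 × 1.98 = 0.08732 mmol/kg
Ksp = 10^(−6.30) = 5.012×10^-7
Ω = [Ca²⁺][CO3²⁻]/Ksp = (9.87×10^-3)(8.732×10^-5) / 5.012×10^-7 = 1.72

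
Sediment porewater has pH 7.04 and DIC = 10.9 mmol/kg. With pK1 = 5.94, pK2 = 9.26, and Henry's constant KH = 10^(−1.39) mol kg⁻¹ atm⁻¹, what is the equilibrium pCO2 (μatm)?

pCO2 = 1.96×10^4 μatm

α₀ = 1 / (1 + K1/[H⁺] + K1K2/[H⁺]²) = 1 / (1 + 10^+1.10 + 10^-1.12)
   = 1 / (1 + 12.589 + 0.075858) = 1/13.665 = 0.07318
[CO2*] = α₀ × DIC = 0.07318 × 10.9 = 0.7977 mmol/kg
pCO2 = [CO2*]/KH = 7.977×10^-4 / 4.074×10^-2 = 1.96×10^4 μatm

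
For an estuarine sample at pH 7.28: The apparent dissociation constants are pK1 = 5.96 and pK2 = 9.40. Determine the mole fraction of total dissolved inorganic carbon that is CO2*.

α₀ = 1 / (1 + K1/[H⁺] + K1K2/[H⁺]²) = 1 / (1 + 10^+1.32 + 10^-0.80)
   = 1 / (1 + 20.893 + 0.15849) = 1/22.051 = 0.04535

α₀ = 0.0453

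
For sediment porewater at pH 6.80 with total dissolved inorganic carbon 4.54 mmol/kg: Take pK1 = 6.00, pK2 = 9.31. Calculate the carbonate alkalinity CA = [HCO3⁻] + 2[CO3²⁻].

CA = [HCO3⁻] + 2[CO3²⁻] = (α₁ + 2α₂)·DIC
At pH 6.80: [H⁺]/K1 = 10^-0.80 = 0.15849, K2/[H⁺] = 10^-2.51 = 0.0030903
α₁ = 1/(1 + 0.15849 + 0.0030903) = 1/1.1616 = 0.8609; α₂ = α₁·K2/[H⁺] = 0.002660
α₁ + 2α₂ = 0.8662
CA = 0.8662 × 4.54 = 3.93 mmol/kg

CA = 3.93 mmol/kg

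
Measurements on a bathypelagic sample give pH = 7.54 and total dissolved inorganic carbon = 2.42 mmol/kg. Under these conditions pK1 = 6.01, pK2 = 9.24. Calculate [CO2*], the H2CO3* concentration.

α₀ = 1 / (1 + K1/[H⁺] + K1K2/[H⁺]²) = 1 / (1 + 10^+1.53 + 10^-0.17)
   = 1 / (1 + 33.884 + 0.67608) = 1/35.560 = 0.02812
[CO2*] = α₀ × DIC = 0.02812 × 2.42 = 0.0681 mmol/kg

[CO2*] = 0.0681 mmol/kg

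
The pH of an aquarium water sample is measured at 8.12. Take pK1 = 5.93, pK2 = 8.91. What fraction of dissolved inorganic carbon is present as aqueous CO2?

α₀ = 0.00552

α₀ = 1 / (1 + K1/[H⁺] + K1K2/[H⁺]²) = 1 / (1 + 10^+2.19 + 10^+1.40)
   = 1 / (1 + 154.88 + 25.119) = 1/181.00 = 0.005525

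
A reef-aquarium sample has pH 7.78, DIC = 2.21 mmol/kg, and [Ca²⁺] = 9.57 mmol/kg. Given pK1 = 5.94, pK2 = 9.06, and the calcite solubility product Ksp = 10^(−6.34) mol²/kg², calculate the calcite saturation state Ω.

Ω = 2.28

α₂ = 1 / (1 + [H⁺]/K2 + [H⁺]²/(K1K2)) = 1 / (1 + 10^+1.28 + 10^-0.56)
   = 1 / (1 + 19.055 + 0.27542) = 1/20.330 = 0.04919
[CO3²⁻] = α₂ × DIC = 0.04919 × 2.21 = 0.1087 mmol/kg
Ksp = 10^(−6.34) = 4.571×10^-7
Ω = [Ca²⁺][CO3²⁻]/Ksp = (9.57×10^-3)(1.087×10^-4) / 4.571×10^-7 = 2.28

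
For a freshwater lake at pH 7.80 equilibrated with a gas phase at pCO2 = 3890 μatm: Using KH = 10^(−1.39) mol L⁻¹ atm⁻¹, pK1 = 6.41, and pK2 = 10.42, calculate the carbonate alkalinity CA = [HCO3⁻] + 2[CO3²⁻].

[CO2*] = KH · pCO2 = 10^(−1.39) × 3890×10^-6 = 1.585×10^-4 mol/L
α₀ = 1/(1 + K1/[H⁺] + K1K2/[H⁺]²) = 1/(1 + 10^+1.39 + 10^-1.23) = 0.03905
DIC = [CO2*]/α₀ = 1.585×10^-4 / 0.03905 = 4.058 mmol/L
CA = (α₁ + 2α₂)·DIC = (0.9586 + 2×0.002300) × 4.058 = 3.91 mmol/L

CA = 3.91 mmol/L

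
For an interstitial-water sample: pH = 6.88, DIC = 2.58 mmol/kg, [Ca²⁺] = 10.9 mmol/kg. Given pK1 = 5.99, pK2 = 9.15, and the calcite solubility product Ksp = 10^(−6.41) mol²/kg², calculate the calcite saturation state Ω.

α₂ = 1 / (1 + [H⁺]/K2 + [H⁺]²/(K1K2)) = 1 / (1 + 10^+2.27 + 10^+1.38)
   = 1 / (1 + 186.21 + 23.988) = 1/211.20 = 0.004735
[CO3²⁻] = α₂ × DIC = 0.004735 × 2.58 = 0.01222 mmol/kg = 12.22 μmol/kg
Ksp = 10^(−6.41) = 3.890×10^-7
Ω = [Ca²⁺][CO3²⁻]/Ksp = (10.9×10^-3)(1.222×10^-5) / 3.890×10^-7 = 0.342

Ω = 0.342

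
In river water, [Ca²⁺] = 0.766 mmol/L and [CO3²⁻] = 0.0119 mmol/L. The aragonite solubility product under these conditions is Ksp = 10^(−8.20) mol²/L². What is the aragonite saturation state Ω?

Ω = 1.44

Ksp = 10^(−8.20) = 6.310×10^-9
Ω = [Ca²⁺][CO3²⁻]/Ksp = (0.766×10^-3)(0.0119×10^-3) / 6.310×10^-9 = 1.44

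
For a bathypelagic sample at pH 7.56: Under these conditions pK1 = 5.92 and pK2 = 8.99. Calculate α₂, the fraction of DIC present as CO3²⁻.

α₂ = 0.0350

α₂ = 1 / (1 + [H⁺]/K2 + [H⁺]²/(K1K2)) = 1 / (1 + 10^+1.43 + 10^-0.21)
   = 1 / (1 + 26.915 + 0.61660) = 1/28.532 = 0.03505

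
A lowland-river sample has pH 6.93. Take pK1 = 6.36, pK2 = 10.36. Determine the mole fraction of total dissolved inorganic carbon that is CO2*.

α₀ = 1 / (1 + K1/[H⁺] + K1K2/[H⁺]²) = 1 / (1 + 10^+0.57 + 10^-2.86)
   = 1 / (1 + 3.7154 + 0.0013804) = 1/4.7167 = 0.2120

α₀ = 0.212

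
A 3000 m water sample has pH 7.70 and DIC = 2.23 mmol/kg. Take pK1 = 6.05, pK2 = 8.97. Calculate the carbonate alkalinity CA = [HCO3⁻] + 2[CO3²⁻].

CA = 2.29 mmol/kg

CA = [HCO3⁻] + 2[CO3²⁻] = (α₁ + 2α₂)·DIC
At pH 7.70: [H⁺]/K1 = 10^-1.65 = 0.022387, K2/[H⁺] = 10^-1.27 = 0.053703
α₁ = 1/(1 + 0.022387 + 0.053703) = 1/1.0761 = 0.9293; α₂ = α₁·K2/[H⁺] = 0.04991
α₁ + 2α₂ = 1.0291
CA = 1.0291 × 2.23 = 2.29 mmol/kg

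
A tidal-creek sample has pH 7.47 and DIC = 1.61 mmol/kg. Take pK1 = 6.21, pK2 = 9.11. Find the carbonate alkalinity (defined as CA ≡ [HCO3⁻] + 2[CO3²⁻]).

CA = 1.56 mmol/kg

CA = [HCO3⁻] + 2[CO3²⁻] = (α₁ + 2α₂)·DIC
At pH 7.47: [H⁺]/K1 = 10^-1.26 = 0.054954, K2/[H⁺] = 10^-1.64 = 0.022909
α₁ = 1/(1 + 0.054954 + 0.022909) = 1/1.0779 = 0.9278; α₂ = α₁·K2/[H⁺] = 0.02125
α₁ + 2α₂ = 0.9703
CA = 0.9703 × 1.61 = 1.56 mmol/kg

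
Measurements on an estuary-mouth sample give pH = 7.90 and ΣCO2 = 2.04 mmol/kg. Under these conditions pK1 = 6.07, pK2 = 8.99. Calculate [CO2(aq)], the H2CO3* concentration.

[CO2*] = 0.0275 mmol/kg

α₀ = 1 / (1 + K1/[H⁺] + K1K2/[H⁺]²) = 1 / (1 + 10^+1.83 + 10^+0.74)
   = 1 / (1 + 67.608 + 5.4954) = 1/74.104 = 0.01349
[CO2*] = α₀ × DIC = 0.01349 × 2.04 = 0.0275 mmol/kg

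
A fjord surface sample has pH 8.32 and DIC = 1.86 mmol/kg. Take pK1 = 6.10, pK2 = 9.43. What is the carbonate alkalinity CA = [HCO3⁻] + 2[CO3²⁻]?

CA = [HCO3⁻] + 2[CO3²⁻] = (α₁ + 2α₂)·DIC
At pH 8.32: [H⁺]/K1 = 10^-2.22 = 0.0060256, K2/[H⁺] = 10^-1.11 = 0.077625
α₁ = 1/(1 + 0.0060256 + 0.077625) = 1/1.0837 = 0.9228; α₂ = α₁·K2/[H⁺] = 0.07163
α₁ + 2α₂ = 1.0661
CA = 1.0661 × 1.86 = 1.98 mmol/kg

CA = 1.98 mmol/kg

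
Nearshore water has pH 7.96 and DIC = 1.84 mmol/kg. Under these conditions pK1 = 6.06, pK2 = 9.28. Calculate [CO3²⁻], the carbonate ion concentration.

[CO3²⁻] = 0.0830 mmol/kg

α₂ = 1 / (1 + [H⁺]/K2 + [H⁺]²/(K1K2)) = 1 / (1 + 10^+1.32 + 10^-0.58)
   = 1 / (1 + 20.893 + 0.26303) = 1/22.156 = 0.04513
[CO3²⁻] = α₂ × DIC = 0.04513 × 1.84 = 0.0830 mmol/kg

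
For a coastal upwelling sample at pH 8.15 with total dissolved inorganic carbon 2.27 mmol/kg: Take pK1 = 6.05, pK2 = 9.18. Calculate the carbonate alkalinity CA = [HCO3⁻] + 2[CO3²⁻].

CA = 2.45 mmol/kg

CA = [HCO3⁻] + 2[CO3²⁻] = (α₁ + 2α₂)·DIC
At pH 8.15: [H⁺]/K1 = 10^-2.10 = 0.0079433, K2/[H⁺] = 10^-1.03 = 0.093325
α₁ = 1/(1 + 0.0079433 + 0.093325) = 1/1.1013 = 0.9080; α₂ = α₁·K2/[H⁺] = 0.08474
α₁ + 2α₂ = 1.0775
CA = 1.0775 × 2.27 = 2.45 mmol/kg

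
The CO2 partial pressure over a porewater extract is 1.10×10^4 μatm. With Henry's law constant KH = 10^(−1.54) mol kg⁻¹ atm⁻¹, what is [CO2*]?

[CO2*] = 317 μmol/kg

KH = 10^(−1.54) = 2.884×10^-2 mol kg⁻¹ atm⁻¹
[CO2*] = KH · pCO2 = 2.884×10^-2 × 1.10×10^4×10^-6 atm = 3.17×10^-4 mol/kg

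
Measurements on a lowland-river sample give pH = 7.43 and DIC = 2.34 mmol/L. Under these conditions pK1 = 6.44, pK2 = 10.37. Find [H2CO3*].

[CO2*] = 0.217 mmol/L

α₀ = 1 / (1 + K1/[H⁺] + K1K2/[H⁺]²) = 1 / (1 + 10^+0.99 + 10^-1.95)
   = 1 / (1 + 9.7724 + 0.011220) = 1/10.784 = 0.09273
[CO2*] = α₀ × DIC = 0.09273 × 2.34 = 0.217 mmol/L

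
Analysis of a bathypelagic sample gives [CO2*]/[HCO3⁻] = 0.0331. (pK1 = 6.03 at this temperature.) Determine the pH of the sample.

pH = 7.51

From K1 = [H⁺][HCO3⁻]/[CO2*]:  pH = pK1 − log₁₀([CO2*]/[HCO3⁻])
log₁₀(0.0331) = -1.480
pH = 6.03 − (-1.480) = 7.51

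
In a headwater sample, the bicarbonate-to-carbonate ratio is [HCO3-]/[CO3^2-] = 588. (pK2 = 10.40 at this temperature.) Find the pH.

pH = 7.63

From K2 = [H⁺][CO3^2-]/[HCO3-]:  pH = pK2 − log₁₀([HCO3-]/[CO3^2-])
log₁₀(588) = +2.769
pH = 10.40 − (+2.769) = 7.63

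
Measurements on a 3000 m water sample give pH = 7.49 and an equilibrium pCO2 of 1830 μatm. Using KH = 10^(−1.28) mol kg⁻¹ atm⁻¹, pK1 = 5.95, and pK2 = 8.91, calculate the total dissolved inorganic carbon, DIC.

[CO2*] = KH · pCO2 = 10^(−1.28) × 1830×10^-6 = 9.604×10^-5 mol/kg
α₀ = 1/(1 + K1/[H⁺] + K1K2/[H⁺]²) = 1/(1 + 10^+1.54 + 10^+0.12) = 0.02703
DIC = [CO2*]/α₀ = 9.604×10^-5 / 0.02703 = 3.55 mmol/kg

DIC = 3.55 mmol/kg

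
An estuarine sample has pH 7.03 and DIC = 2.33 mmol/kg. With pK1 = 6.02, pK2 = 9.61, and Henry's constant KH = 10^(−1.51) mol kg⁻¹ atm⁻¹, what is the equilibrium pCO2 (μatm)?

α₀ = 1 / (1 + K1/[H⁺] + K1K2/[H⁺]²) = 1 / (1 + 10^+1.01 + 10^-1.57)
   = 1 / (1 + 10.233 + 0.026915) = 1/11.260 = 0.08881
[CO2*] = α₀ × DIC = 0.08881 × 2.33 = 0.2069 mmol/kg
pCO2 = [CO2*]/KH = 2.069×10^-4 / 3.090×10^-2 = 6700 μatm

pCO2 = 6700 μatm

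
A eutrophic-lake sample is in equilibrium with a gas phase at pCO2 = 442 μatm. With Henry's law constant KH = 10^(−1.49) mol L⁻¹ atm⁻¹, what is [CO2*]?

KH = 10^(−1.49) = 3.236×10^-2 mol L⁻¹ atm⁻¹
[CO2*] = KH · pCO2 = 3.236×10^-2 × 442×10^-6 atm = 1.43×10^-5 mol/L

[CO2*] = 14.3 μmol/L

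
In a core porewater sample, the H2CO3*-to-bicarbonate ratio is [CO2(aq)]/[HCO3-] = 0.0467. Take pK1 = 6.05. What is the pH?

pH = 7.38

From K1 = [H⁺][HCO3-]/[CO2(aq)]:  pH = pK1 − log₁₀([CO2(aq)]/[HCO3-])
log₁₀(0.0467) = -1.331
pH = 6.05 − (-1.331) = 7.38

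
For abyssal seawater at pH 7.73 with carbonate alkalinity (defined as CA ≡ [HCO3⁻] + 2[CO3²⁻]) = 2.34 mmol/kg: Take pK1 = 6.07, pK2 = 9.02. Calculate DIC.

DIC = 2.28 mmol/kg

CA = [HCO3⁻] + 2[CO3²⁻] = (α₁ + 2α₂)·DIC
At pH 7.73: [H⁺]/K1 = 10^-1.66 = 0.021878, K2/[H⁺] = 10^-1.29 = 0.051286
α₁ = 1/(1 + 0.021878 + 0.051286) = 1/1.0732 = 0.9318; α₂ = α₁·K2/[H⁺] = 0.04779
α₁ + 2α₂ = 1.0274
DIC = CA / (α₁ + 2α₂) = 2.34 / 1.0274 = 2.28 mmol/kg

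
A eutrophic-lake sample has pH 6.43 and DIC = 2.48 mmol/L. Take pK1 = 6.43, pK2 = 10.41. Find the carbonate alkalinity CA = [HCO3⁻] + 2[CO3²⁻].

CA = 1.24 mmol/L

CA = [HCO3⁻] + 2[CO3²⁻] = (α₁ + 2α₂)·DIC
At pH 6.43: [H⁺]/K1 = 10^0.00 = 1.0000, K2/[H⁺] = 10^-3.98 = 0.00010471
α₁ = 1/(1 + 1.0000 + 0.00010471) = 1/2.0001 = 0.5000; α₂ = α₁·K2/[H⁺] = 5.235×10^-5
α₁ + 2α₂ = 0.5001
CA = 0.5001 × 2.48 = 1.24 mmol/L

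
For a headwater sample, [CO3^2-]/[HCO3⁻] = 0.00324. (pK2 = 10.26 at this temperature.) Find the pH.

From K2 = [H⁺][CO3^2-]/[HCO3⁻]:  pH = pK2 + log₁₀([CO3^2-]/[HCO3⁻])
log₁₀(0.00324) = -2.489
pH = 10.26 + (-2.489) = 7.77

pH = 7.77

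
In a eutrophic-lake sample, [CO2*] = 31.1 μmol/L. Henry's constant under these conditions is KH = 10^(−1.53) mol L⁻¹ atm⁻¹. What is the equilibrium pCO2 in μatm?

KH = 10^(−1.53) = 2.951×10^-2 mol L⁻¹ atm⁻¹
pCO2 = [CO2*]/KH = 31.1×10^-6 / 2.951×10^-2 = 1.05×10^-3 atm = 1050 μatm

pCO2 = 1050 μatm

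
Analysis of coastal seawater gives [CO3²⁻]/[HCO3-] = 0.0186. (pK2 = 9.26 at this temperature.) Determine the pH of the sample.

pH = 7.53

From K2 = [H⁺][CO3²⁻]/[HCO3-]:  pH = pK2 + log₁₀([CO3²⁻]/[HCO3-])
log₁₀(0.0186) = -1.730
pH = 9.26 + (-1.730) = 7.53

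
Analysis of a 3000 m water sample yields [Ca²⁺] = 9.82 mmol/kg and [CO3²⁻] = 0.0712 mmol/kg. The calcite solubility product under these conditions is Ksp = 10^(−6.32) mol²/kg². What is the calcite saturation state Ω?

Ksp = 10^(−6.32) = 4.786×10^-7
Ω = [Ca²⁺][CO3²⁻]/Ksp = (9.82×10^-3)(0.0712×10^-3) / 4.786×10^-7 = 1.46

Ω = 1.46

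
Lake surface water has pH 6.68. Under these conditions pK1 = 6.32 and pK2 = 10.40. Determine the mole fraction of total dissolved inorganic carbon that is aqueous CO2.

α₀ = 0.304

α₀ = 1 / (1 + K1/[H⁺] + K1K2/[H⁺]²) = 1 / (1 + 10^+0.36 + 10^-3.36)
   = 1 / (1 + 2.2909 + 0.00043652) = 1/3.2913 = 0.3038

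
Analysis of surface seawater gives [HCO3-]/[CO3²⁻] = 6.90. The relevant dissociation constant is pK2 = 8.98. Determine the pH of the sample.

From K2 = [H⁺][CO3²⁻]/[HCO3-]:  pH = pK2 − log₁₀([HCO3-]/[CO3²⁻])
log₁₀(6.90) = +0.839
pH = 8.98 − (+0.839) = 8.14

pH = 8.14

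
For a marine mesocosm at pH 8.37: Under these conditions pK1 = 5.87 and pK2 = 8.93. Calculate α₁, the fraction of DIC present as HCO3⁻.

α₁ = 0.782

α₁ = 1 / (1 + [H⁺]/K1 + K2/[H⁺]) = 1 / (1 + 10^-2.50 + 10^-0.56)
   = 1 / (1 + 0.0031623 + 0.27542) = 1/1.2786 = 0.7821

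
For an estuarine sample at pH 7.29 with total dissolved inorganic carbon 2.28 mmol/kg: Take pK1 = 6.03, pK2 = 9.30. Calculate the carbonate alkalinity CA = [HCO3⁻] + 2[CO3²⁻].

CA = 2.18 mmol/kg

CA = [HCO3⁻] + 2[CO3²⁻] = (α₁ + 2α₂)·DIC
At pH 7.29: [H⁺]/K1 = 10^-1.26 = 0.054954, K2/[H⁺] = 10^-2.01 = 0.0097724
α₁ = 1/(1 + 0.054954 + 0.0097724) = 1/1.0647 = 0.9392; α₂ = α₁·K2/[H⁺] = 0.009178
α₁ + 2α₂ = 0.9576
CA = 0.9576 × 2.28 = 2.18 mmol/kg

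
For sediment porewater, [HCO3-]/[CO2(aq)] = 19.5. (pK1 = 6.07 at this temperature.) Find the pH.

From K1 = [H⁺][HCO3-]/[CO2(aq)]:  pH = pK1 + log₁₀([HCO3-]/[CO2(aq)])
log₁₀(19.5) = +1.290
pH = 6.07 + (+1.290) = 7.36

pH = 7.36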